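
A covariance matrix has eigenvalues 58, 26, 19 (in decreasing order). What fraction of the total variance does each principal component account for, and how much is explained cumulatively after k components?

Step 1 — total variance = trace(Sigma) = Σ λ_i = 58 + 26 + 19 = 103.

Step 2 — fraction explained by component i = λ_i / Σ λ:
  PC1: 58/103 = 0.5631
  PC2: 26/103 = 0.2524
  PC3: 19/103 = 0.1845

Step 3 — cumulative fraction after k components = (λ_1 + ... + λ_k) / Σ λ:
  k = 1: 58/103 = 0.5631
  k = 2: (58 + 26)/103 = 84/103 = 0.8155
  k = 3: (58 + 26 + 19)/103 = 103/103 = 1

Summary (fraction, with percent):

explained: PC1 0.5631 (56.31%), PC2 0.2524 (25.24%), PC3 0.1845 (18.45%);  cumulative: 0.5631, 0.8155, 1


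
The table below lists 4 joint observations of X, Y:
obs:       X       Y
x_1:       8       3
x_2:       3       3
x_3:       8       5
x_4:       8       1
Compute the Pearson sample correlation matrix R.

Step 1 — column means:
  mean(X) = (8 + 3 + 8 + 8) / 4 = 27/4 = 6.75
  mean(Y) = (3 + 3 + 5 + 1) / 4 = 12/4 = 3

Step 2 — sample variances and covariances s[i,j] = (1/(n-1)) · Σ_k (x_{k,i} - mean_i) · (x_{k,j} - mean_j), with n-1 = 3:
  s[X,X] = ((1.25)·(1.25) + (-3.75)·(-3.75) + (1.25)·(1.25) + (1.25)·(1.25)) / 3 = 18.75/3 = 6.25
  s[X,Y] = ((1.25)·(0) + (-3.75)·(0) + (1.25)·(2) + (1.25)·(-2)) / 3 = 0/3 = 0
  s[Y,Y] = ((0)·(0) + (0)·(0) + (2)·(2) + (-2)·(-2)) / 3 = 8/3 = 2.6667
  Sample standard deviations s_i = √(s[i,i]):
  s(X) = √(6.25) = 2.5
  s(Y) = √(2.6667) = 1.633

Step 3 — r_{ij} = s_{ij} / (s_i · s_j):
  r[X,X] = 1 (diagonal).
  r[X,Y] = 0 / (2.5 · 1.633) = 0 / 4.0825 = 0
  r[Y,Y] = 1 (diagonal).

R is symmetric with unit diagonal. Assembling:

R = [[1, 0],
 [0, 1]]


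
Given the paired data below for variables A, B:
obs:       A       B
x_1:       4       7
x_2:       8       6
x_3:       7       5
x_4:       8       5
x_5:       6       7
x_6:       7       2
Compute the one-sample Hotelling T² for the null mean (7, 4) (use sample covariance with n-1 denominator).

Step 1 — sample mean vector:
  mean(A) = (4 + 8 + 7 + 8 + 6 + 7) / 6 = 40/6 = 6.6667
  mean(B) = (7 + 6 + 5 + 5 + 7 + 2) / 6 = 32/6 = 5.3333
  x̄ = (6.6667, 5.3333),  deviation x̄ - mu_0 = (6.6667, 5.3333) - (7, 4) = (-0.3333, 1.3333).

Step 2 — sample covariance matrix, S[i,j] = (1/(n-1)) · Σ_k (x_{k,i} - mean_i) · (x_{k,j} - mean_j), divisor n-1 = 5:
  S[A,A] = ((-2.6667)·(-2.6667) + (1.3333)·(1.3333) + (0.3333)·(0.3333) + (1.3333)·(1.3333) + (-0.6667)·(-0.6667) + (0.3333)·(0.3333)) / 5 = 11.3333/5 = 2.2667
  S[A,B] = ((-2.6667)·(1.6667) + (1.3333)·(0.6667) + (0.3333)·(-0.3333) + (1.3333)·(-0.3333) + (-0.6667)·(1.6667) + (0.3333)·(-3.3333)) / 5 = -6.3333/5 = -1.2667
  S[B,B] = ((1.6667)·(1.6667) + (0.6667)·(0.6667) + (-0.3333)·(-0.3333) + (-0.3333)·(-0.3333) + (1.6667)·(1.6667) + (-3.3333)·(-3.3333)) / 5 = 17.3333/5 = 3.4667
  S = [[2.2667, -1.2667],
 [-1.2667, 3.4667]].

Step 3 — invert S. det(S) = 2.2667·3.4667 - (-1.2667)² = 6.2533.
  S^{-1} = (1/det) · [[d, -b], [-b, a]] = [[0.5544, 0.2026],
 [0.2026, 0.3625]].

Step 4 — quadratic form (x̄ - mu_0)^T · S^{-1} · (x̄ - mu_0):
  S^{-1} · (x̄ - mu_0) = (0.0853, 0.4158),
  (x̄ - mu_0)^T · [...] = (-0.3333)·(0.0853) + (1.3333)·(0.4158) = 0.5259.

Step 5 — scale by n: T² = 6 · 0.5259 = 3.1557.

T² ≈ 3.1557


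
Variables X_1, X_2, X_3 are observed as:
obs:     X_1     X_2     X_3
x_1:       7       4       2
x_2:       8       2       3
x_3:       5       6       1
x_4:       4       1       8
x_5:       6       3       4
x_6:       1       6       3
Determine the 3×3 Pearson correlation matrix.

Step 1 — column means:
  mean(X_1) = (7 + 8 + 5 + 4 + 6 + 1) / 6 = 31/6 = 5.1667
  mean(X_2) = (4 + 2 + 6 + 1 + 3 + 6) / 6 = 22/6 = 3.6667
  mean(X_3) = (2 + 3 + 1 + 8 + 4 + 3) / 6 = 21/6 = 3.5

Step 2 — sample variances and covariances s[i,j] = (1/(n-1)) · Σ_k (x_{k,i} - mean_i) · (x_{k,j} - mean_j), with n-1 = 5:
  s[X_1,X_1] = ((1.8333)·(1.8333) + (2.8333)·(2.8333) + (-0.1667)·(-0.1667) + (-1.1667)·(-1.1667) + (0.8333)·(0.8333) + (-4.1667)·(-4.1667)) / 5 = 30.8333/5 = 6.1667
  s[X_1,X_2] = ((1.8333)·(0.3333) + (2.8333)·(-1.6667) + (-0.1667)·(2.3333) + (-1.1667)·(-2.6667) + (0.8333)·(-0.6667) + (-4.1667)·(2.3333)) / 5 = -11.6667/5 = -2.3333
  s[X_1,X_3] = ((1.8333)·(-1.5) + (2.8333)·(-0.5) + (-0.1667)·(-2.5) + (-1.1667)·(4.5) + (0.8333)·(0.5) + (-4.1667)·(-0.5)) / 5 = -6.5/5 = -1.3
  s[X_2,X_2] = ((0.3333)·(0.3333) + (-1.6667)·(-1.6667) + (2.3333)·(2.3333) + (-2.6667)·(-2.6667) + (-0.6667)·(-0.6667) + (2.3333)·(2.3333)) / 5 = 21.3333/5 = 4.2667
  s[X_2,X_3] = ((0.3333)·(-1.5) + (-1.6667)·(-0.5) + (2.3333)·(-2.5) + (-2.6667)·(4.5) + (-0.6667)·(0.5) + (2.3333)·(-0.5)) / 5 = -19/5 = -3.8
  s[X_3,X_3] = ((-1.5)·(-1.5) + (-0.5)·(-0.5) + (-2.5)·(-2.5) + (4.5)·(4.5) + (0.5)·(0.5) + (-0.5)·(-0.5)) / 5 = 29.5/5 = 5.9
  Sample standard deviations s_i = √(s[i,i]):
  s(X_1) = √(6.1667) = 2.4833
  s(X_2) = √(4.2667) = 2.0656
  s(X_3) = √(5.9) = 2.429

Step 3 — r_{ij} = s_{ij} / (s_i · s_j):
  r[X_1,X_1] = 1 (diagonal).
  r[X_1,X_2] = -2.3333 / (2.4833 · 2.0656) = -2.3333 / 5.1294 = -0.4549
  r[X_1,X_3] = -1.3 / (2.4833 · 2.429) = -1.3 / 6.0319 = -0.2155
  r[X_2,X_2] = 1 (diagonal).
  r[X_2,X_3] = -3.8 / (2.0656 · 2.429) = -3.8 / 5.0173 = -0.7574
  r[X_3,X_3] = 1 (diagonal).

R is symmetric with unit diagonal. Assembling:

R = [[1, -0.4549, -0.2155],
 [-0.4549, 1, -0.7574],
 [-0.2155, -0.7574, 1]]


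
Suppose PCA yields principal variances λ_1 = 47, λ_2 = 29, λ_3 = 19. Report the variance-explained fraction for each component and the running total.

Step 1 — total variance = trace(Sigma) = Σ λ_i = 47 + 29 + 19 = 95.

Step 2 — fraction explained by component i = λ_i / Σ λ:
  PC1: 47/95 = 0.4947
  PC2: 29/95 = 0.3053
  PC3: 19/95 = 0.2

Step 3 — cumulative fraction after k components = (λ_1 + ... + λ_k) / Σ λ:
  k = 1: 47/95 = 0.4947
  k = 2: (47 + 29)/95 = 76/95 = 0.8
  k = 3: (47 + 29 + 19)/95 = 95/95 = 1

Summary (fraction, with percent):

explained: PC1 0.4947 (49.47%), PC2 0.3053 (30.53%), PC3 0.2 (20%);  cumulative: 0.4947, 0.8, 1


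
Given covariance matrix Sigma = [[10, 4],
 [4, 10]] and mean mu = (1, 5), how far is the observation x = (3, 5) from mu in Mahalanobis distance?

Step 1 — centre the observation: (x - mu) = (2, 0).

Step 2 — invert Sigma. det(Sigma) = 10·10 - (4)² = 84.
  Sigma^{-1} = (1/det) · [[d, -b], [-b, a]] = [[0.119, -0.0476],
 [-0.0476, 0.119]].

Step 3 — form the quadratic (x - mu)^T · Sigma^{-1} · (x - mu):
  Sigma^{-1} · (x - mu) = (0.2381, -0.0952).
  (x - mu)^T · [Sigma^{-1} · (x - mu)] = (2)·(0.2381) + (0)·(-0.0952) = 0.4762.

Step 4 — take square root: d = √(0.4762) ≈ 0.6901.

d(x, mu) = √(0.4762) ≈ 0.6901


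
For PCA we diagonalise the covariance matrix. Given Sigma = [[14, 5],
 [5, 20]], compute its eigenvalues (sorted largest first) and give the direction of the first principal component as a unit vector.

Step 1 — characteristic polynomial of 2×2 Sigma:
  det(Sigma - λI) = λ² - trace · λ + det = 0.
  trace = 14 + 20 = 34, det = 14·20 - (5)² = 255.
Step 2 — discriminant:
  Δ = trace² - 4·det = 1156 - 1020 = 136.
Step 3 — eigenvalues:
  λ = (trace ± √Δ)/2 = (34 ± 11.6619)/2,
  λ_1 = 22.831,  λ_2 = 11.169.

Step 4 — unit eigenvector for λ_1: solve (Sigma - λ_1 I)v = 0. First row:
  (14 - 22.831)·v_x + (5)·v_y = 0, i.e. (-8.831)·v_x + (5)·v_y = 0,
  so v ∝ (b, λ_1 - a) = (5, 8.831) = u.
  ||u|| = √((5)² + (8.831)²) = √(102.9857) ≈ 10.1482,
  v_1 = u/||u|| ≈ (0.4927, 0.8702) (||v_1|| = 1).

λ_1 = 22.831,  λ_2 = 11.169;  v_1 ≈ (0.4927, 0.8702)


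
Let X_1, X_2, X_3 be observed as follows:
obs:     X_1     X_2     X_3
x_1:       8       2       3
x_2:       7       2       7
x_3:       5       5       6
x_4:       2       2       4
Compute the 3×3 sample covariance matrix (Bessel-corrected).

Step 1 — column means:
  mean(X_1) = (8 + 7 + 5 + 2) / 4 = 22/4 = 5.5
  mean(X_2) = (2 + 2 + 5 + 2) / 4 = 11/4 = 2.75
  mean(X_3) = (3 + 7 + 6 + 4) / 4 = 20/4 = 5

Step 2 — sample covariance S[i,j] = (1/(n-1)) · Σ_k (x_{k,i} - mean_i) · (x_{k,j} - mean_j), with n-1 = 3.
  S[X_1,X_1] = ((2.5)·(2.5) + (1.5)·(1.5) + (-0.5)·(-0.5) + (-3.5)·(-3.5)) / 3 = 21/3 = 7
  S[X_1,X_2] = ((2.5)·(-0.75) + (1.5)·(-0.75) + (-0.5)·(2.25) + (-3.5)·(-0.75)) / 3 = -1.5/3 = -0.5
  S[X_1,X_3] = ((2.5)·(-2) + (1.5)·(2) + (-0.5)·(1) + (-3.5)·(-1)) / 3 = 1/3 = 0.3333
  S[X_2,X_2] = ((-0.75)·(-0.75) + (-0.75)·(-0.75) + (2.25)·(2.25) + (-0.75)·(-0.75)) / 3 = 6.75/3 = 2.25
  S[X_2,X_3] = ((-0.75)·(-2) + (-0.75)·(2) + (2.25)·(1) + (-0.75)·(-1)) / 3 = 3/3 = 1
  S[X_3,X_3] = ((-2)·(-2) + (2)·(2) + (1)·(1) + (-1)·(-1)) / 3 = 10/3 = 3.3333

S is symmetric (S[j,i] = S[i,j]). Assembling:

S = [[7, -0.5, 0.3333],
 [-0.5, 2.25, 1],
 [0.3333, 1, 3.3333]]


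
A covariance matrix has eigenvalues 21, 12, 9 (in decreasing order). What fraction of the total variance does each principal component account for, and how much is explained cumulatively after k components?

Step 1 — total variance = trace(Sigma) = Σ λ_i = 21 + 12 + 9 = 42.

Step 2 — fraction explained by component i = λ_i / Σ λ:
  PC1: 21/42 = 0.5
  PC2: 12/42 = 0.2857
  PC3: 9/42 = 0.2143

Step 3 — cumulative fraction after k components = (λ_1 + ... + λ_k) / Σ λ:
  k = 1: 21/42 = 0.5
  k = 2: (21 + 12)/42 = 33/42 = 0.7857
  k = 3: (21 + 12 + 9)/42 = 42/42 = 1

Summary (fraction, with percent):

explained: PC1 0.5 (50%), PC2 0.2857 (28.57%), PC3 0.2143 (21.43%);  cumulative: 0.5, 0.7857, 1


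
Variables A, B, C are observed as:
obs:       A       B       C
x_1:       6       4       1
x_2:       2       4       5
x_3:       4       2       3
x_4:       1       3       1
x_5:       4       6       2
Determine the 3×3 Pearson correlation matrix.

Step 1 — column means:
  mean(A) = (6 + 2 + 4 + 1 + 4) / 5 = 17/5 = 3.4
  mean(B) = (4 + 4 + 2 + 3 + 6) / 5 = 19/5 = 3.8
  mean(C) = (1 + 5 + 3 + 1 + 2) / 5 = 12/5 = 2.4

Step 2 — sample variances and covariances s[i,j] = (1/(n-1)) · Σ_k (x_{k,i} - mean_i) · (x_{k,j} - mean_j), with n-1 = 4:
  s[A,A] = ((2.6)·(2.6) + (-1.4)·(-1.4) + (0.6)·(0.6) + (-2.4)·(-2.4) + (0.6)·(0.6)) / 4 = 15.2/4 = 3.8
  s[A,B] = ((2.6)·(0.2) + (-1.4)·(0.2) + (0.6)·(-1.8) + (-2.4)·(-0.8) + (0.6)·(2.2)) / 4 = 2.4/4 = 0.6
  s[A,C] = ((2.6)·(-1.4) + (-1.4)·(2.6) + (0.6)·(0.6) + (-2.4)·(-1.4) + (0.6)·(-0.4)) / 4 = -3.8/4 = -0.95
  s[B,B] = ((0.2)·(0.2) + (0.2)·(0.2) + (-1.8)·(-1.8) + (-0.8)·(-0.8) + (2.2)·(2.2)) / 4 = 8.8/4 = 2.2
  s[B,C] = ((0.2)·(-1.4) + (0.2)·(2.6) + (-1.8)·(0.6) + (-0.8)·(-1.4) + (2.2)·(-0.4)) / 4 = -0.6/4 = -0.15
  s[C,C] = ((-1.4)·(-1.4) + (2.6)·(2.6) + (0.6)·(0.6) + (-1.4)·(-1.4) + (-0.4)·(-0.4)) / 4 = 11.2/4 = 2.8
  Sample standard deviations s_i = √(s[i,i]):
  s(A) = √(3.8) = 1.9494
  s(B) = √(2.2) = 1.4832
  s(C) = √(2.8) = 1.6733

Step 3 — r_{ij} = s_{ij} / (s_i · s_j):
  r[A,A] = 1 (diagonal).
  r[A,B] = 0.6 / (1.9494 · 1.4832) = 0.6 / 2.8914 = 0.2075
  r[A,C] = -0.95 / (1.9494 · 1.6733) = -0.95 / 3.2619 = -0.2912
  r[B,B] = 1 (diagonal).
  r[B,C] = -0.15 / (1.4832 · 1.6733) = -0.15 / 2.4819 = -0.0604
  r[C,C] = 1 (diagonal).

R is symmetric with unit diagonal. Assembling:

R = [[1, 0.2075, -0.2912],
 [0.2075, 1, -0.0604],
 [-0.2912, -0.0604, 1]]


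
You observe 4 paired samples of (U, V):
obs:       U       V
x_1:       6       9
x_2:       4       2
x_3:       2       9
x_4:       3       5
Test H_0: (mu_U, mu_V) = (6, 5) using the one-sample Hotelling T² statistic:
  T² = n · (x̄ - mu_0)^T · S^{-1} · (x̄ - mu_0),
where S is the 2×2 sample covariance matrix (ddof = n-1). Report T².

Step 1 — sample mean vector:
  mean(U) = (6 + 4 + 2 + 3) / 4 = 15/4 = 3.75
  mean(V) = (9 + 2 + 9 + 5) / 4 = 25/4 = 6.25
  x̄ = (3.75, 6.25),  deviation x̄ - mu_0 = (3.75, 6.25) - (6, 5) = (-2.25, 1.25).

Step 2 — sample covariance matrix, S[i,j] = (1/(n-1)) · Σ_k (x_{k,i} - mean_i) · (x_{k,j} - mean_j), divisor n-1 = 3:
  S[U,U] = ((2.25)·(2.25) + (0.25)·(0.25) + (-1.75)·(-1.75) + (-0.75)·(-0.75)) / 3 = 8.75/3 = 2.9167
  S[U,V] = ((2.25)·(2.75) + (0.25)·(-4.25) + (-1.75)·(2.75) + (-0.75)·(-1.25)) / 3 = 1.25/3 = 0.4167
  S[V,V] = ((2.75)·(2.75) + (-4.25)·(-4.25) + (2.75)·(2.75) + (-1.25)·(-1.25)) / 3 = 34.75/3 = 11.5833
  S = [[2.9167, 0.4167],
 [0.4167, 11.5833]].

Step 3 — invert S. det(S) = 2.9167·11.5833 - (0.4167)² = 33.6111.
  S^{-1} = (1/det) · [[d, -b], [-b, a]] = [[0.3446, -0.0124],
 [-0.0124, 0.0868]].

Step 4 — quadratic form (x̄ - mu_0)^T · S^{-1} · (x̄ - mu_0):
  S^{-1} · (x̄ - mu_0) = (-0.7909, 0.1364),
  (x̄ - mu_0)^T · [...] = (-2.25)·(-0.7909) + (1.25)·(0.1364) = 1.95.

Step 5 — scale by n: T² = 4 · 1.95 = 7.8.

T² ≈ 7.8


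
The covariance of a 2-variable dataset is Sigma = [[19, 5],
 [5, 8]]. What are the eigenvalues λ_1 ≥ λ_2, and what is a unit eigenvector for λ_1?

Step 1 — characteristic polynomial of 2×2 Sigma:
  det(Sigma - λI) = λ² - trace · λ + det = 0.
  trace = 19 + 8 = 27, det = 19·8 - (5)² = 127.
Step 2 — discriminant:
  Δ = trace² - 4·det = 729 - 508 = 221.
Step 3 — eigenvalues:
  λ = (trace ± √Δ)/2 = (27 ± 14.8661)/2,
  λ_1 = 20.933,  λ_2 = 6.067.

Step 4 — unit eigenvector for λ_1: solve (Sigma - λ_1 I)v = 0. First row:
  (19 - 20.933)·v_x + (5)·v_y = 0, i.e. (-1.933)·v_x + (5)·v_y = 0,
  so v ∝ (b, λ_1 - a) = (5, 1.933) = u.
  ||u|| = √((5)² + (1.933)²) = √(28.7366) ≈ 5.3607,
  v_1 = u/||u|| ≈ (0.9327, 0.3606) (||v_1|| = 1).

λ_1 = 20.933,  λ_2 = 6.067;  v_1 ≈ (0.9327, 0.3606)


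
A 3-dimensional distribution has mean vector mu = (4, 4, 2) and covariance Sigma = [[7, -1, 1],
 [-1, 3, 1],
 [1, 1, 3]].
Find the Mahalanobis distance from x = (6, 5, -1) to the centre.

Step 1 — centre the observation: (x - mu) = (2, 1, -3).

Step 2 — invert Sigma (cofactor / det for 3×3, or solve directly):
  Sigma^{-1} = [[0.1667, 0.0833, -0.0833],
 [0.0833, 0.4167, -0.1667],
 [-0.0833, -0.1667, 0.4167]].

Step 3 — form the quadratic (x - mu)^T · Sigma^{-1} · (x - mu):
  Sigma^{-1} · (x - mu) = (0.6667, 1.0833, -1.5833).
  (x - mu)^T · [Sigma^{-1} · (x - mu)] = (2)·(0.6667) + (1)·(1.0833) + (-3)·(-1.5833) = 7.1667.

Step 4 — take square root: d = √(7.1667) ≈ 2.6771.

d(x, mu) = √(7.1667) ≈ 2.6771


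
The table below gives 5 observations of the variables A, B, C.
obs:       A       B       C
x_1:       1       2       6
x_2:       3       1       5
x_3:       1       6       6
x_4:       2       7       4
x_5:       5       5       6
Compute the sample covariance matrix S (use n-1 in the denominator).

Step 1 — column means:
  mean(A) = (1 + 3 + 1 + 2 + 5) / 5 = 12/5 = 2.4
  mean(B) = (2 + 1 + 6 + 7 + 5) / 5 = 21/5 = 4.2
  mean(C) = (6 + 5 + 6 + 4 + 6) / 5 = 27/5 = 5.4

Step 2 — sample covariance S[i,j] = (1/(n-1)) · Σ_k (x_{k,i} - mean_i) · (x_{k,j} - mean_j), with n-1 = 4.
  S[A,A] = ((-1.4)·(-1.4) + (0.6)·(0.6) + (-1.4)·(-1.4) + (-0.4)·(-0.4) + (2.6)·(2.6)) / 4 = 11.2/4 = 2.8
  S[A,B] = ((-1.4)·(-2.2) + (0.6)·(-3.2) + (-1.4)·(1.8) + (-0.4)·(2.8) + (2.6)·(0.8)) / 4 = -0.4/4 = -0.1
  S[A,C] = ((-1.4)·(0.6) + (0.6)·(-0.4) + (-1.4)·(0.6) + (-0.4)·(-1.4) + (2.6)·(0.6)) / 4 = 0.2/4 = 0.05
  S[B,B] = ((-2.2)·(-2.2) + (-3.2)·(-3.2) + (1.8)·(1.8) + (2.8)·(2.8) + (0.8)·(0.8)) / 4 = 26.8/4 = 6.7
  S[B,C] = ((-2.2)·(0.6) + (-3.2)·(-0.4) + (1.8)·(0.6) + (2.8)·(-1.4) + (0.8)·(0.6)) / 4 = -2.4/4 = -0.6
  S[C,C] = ((0.6)·(0.6) + (-0.4)·(-0.4) + (0.6)·(0.6) + (-1.4)·(-1.4) + (0.6)·(0.6)) / 4 = 3.2/4 = 0.8

S is symmetric (S[j,i] = S[i,j]). Assembling:

S = [[2.8, -0.1, 0.05],
 [-0.1, 6.7, -0.6],
 [0.05, -0.6, 0.8]]


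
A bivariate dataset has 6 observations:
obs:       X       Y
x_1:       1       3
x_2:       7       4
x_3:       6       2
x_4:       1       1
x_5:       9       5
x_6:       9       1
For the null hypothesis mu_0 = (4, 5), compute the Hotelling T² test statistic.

Step 1 — sample mean vector:
  mean(X) = (1 + 7 + 6 + 1 + 9 + 9) / 6 = 33/6 = 5.5
  mean(Y) = (3 + 4 + 2 + 1 + 5 + 1) / 6 = 16/6 = 2.6667
  x̄ = (5.5, 2.6667),  deviation x̄ - mu_0 = (5.5, 2.6667) - (4, 5) = (1.5, -2.3333).

Step 2 — sample covariance matrix, S[i,j] = (1/(n-1)) · Σ_k (x_{k,i} - mean_i) · (x_{k,j} - mean_j), divisor n-1 = 5:
  S[X,X] = ((-4.5)·(-4.5) + (1.5)·(1.5) + (0.5)·(0.5) + (-4.5)·(-4.5) + (3.5)·(3.5) + (3.5)·(3.5)) / 5 = 67.5/5 = 13.5
  S[X,Y] = ((-4.5)·(0.3333) + (1.5)·(1.3333) + (0.5)·(-0.6667) + (-4.5)·(-1.6667) + (3.5)·(2.3333) + (3.5)·(-1.6667)) / 5 = 10/5 = 2
  S[Y,Y] = ((0.3333)·(0.3333) + (1.3333)·(1.3333) + (-0.6667)·(-0.6667) + (-1.6667)·(-1.6667) + (2.3333)·(2.3333) + (-1.6667)·(-1.6667)) / 5 = 13.3333/5 = 2.6667
  S = [[13.5, 2],
 [2, 2.6667]].

Step 3 — invert S. det(S) = 13.5·2.6667 - (2)² = 32.
  S^{-1} = (1/det) · [[d, -b], [-b, a]] = [[0.0833, -0.0625],
 [-0.0625, 0.4219]].

Step 4 — quadratic form (x̄ - mu_0)^T · S^{-1} · (x̄ - mu_0):
  S^{-1} · (x̄ - mu_0) = (0.2708, -1.0781),
  (x̄ - mu_0)^T · [...] = (1.5)·(0.2708) + (-2.3333)·(-1.0781) = 2.9219.

Step 5 — scale by n: T² = 6 · 2.9219 = 17.5312.

T² ≈ 17.5312


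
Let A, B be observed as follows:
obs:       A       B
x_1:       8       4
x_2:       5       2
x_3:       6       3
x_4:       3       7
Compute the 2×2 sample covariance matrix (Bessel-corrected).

Step 1 — column means:
  mean(A) = (8 + 5 + 6 + 3) / 4 = 22/4 = 5.5
  mean(B) = (4 + 2 + 3 + 7) / 4 = 16/4 = 4

Step 2 — sample covariance S[i,j] = (1/(n-1)) · Σ_k (x_{k,i} - mean_i) · (x_{k,j} - mean_j), with n-1 = 3.
  S[A,A] = ((2.5)·(2.5) + (-0.5)·(-0.5) + (0.5)·(0.5) + (-2.5)·(-2.5)) / 3 = 13/3 = 4.3333
  S[A,B] = ((2.5)·(0) + (-0.5)·(-2) + (0.5)·(-1) + (-2.5)·(3)) / 3 = -7/3 = -2.3333
  S[B,B] = ((0)·(0) + (-2)·(-2) + (-1)·(-1) + (3)·(3)) / 3 = 14/3 = 4.6667

S is symmetric (S[j,i] = S[i,j]). Assembling:

S = [[4.3333, -2.3333],
 [-2.3333, 4.6667]]


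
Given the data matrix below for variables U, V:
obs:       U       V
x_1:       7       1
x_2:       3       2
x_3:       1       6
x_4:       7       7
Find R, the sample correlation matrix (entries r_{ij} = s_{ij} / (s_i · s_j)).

Step 1 — column means:
  mean(U) = (7 + 3 + 1 + 7) / 4 = 18/4 = 4.5
  mean(V) = (1 + 2 + 6 + 7) / 4 = 16/4 = 4

Step 2 — sample variances and covariances s[i,j] = (1/(n-1)) · Σ_k (x_{k,i} - mean_i) · (x_{k,j} - mean_j), with n-1 = 3:
  s[U,U] = ((2.5)·(2.5) + (-1.5)·(-1.5) + (-3.5)·(-3.5) + (2.5)·(2.5)) / 3 = 27/3 = 9
  s[U,V] = ((2.5)·(-3) + (-1.5)·(-2) + (-3.5)·(2) + (2.5)·(3)) / 3 = -4/3 = -1.3333
  s[V,V] = ((-3)·(-3) + (-2)·(-2) + (2)·(2) + (3)·(3)) / 3 = 26/3 = 8.6667
  Sample standard deviations s_i = √(s[i,i]):
  s(U) = √(9) = 3
  s(V) = √(8.6667) = 2.9439

Step 3 — r_{ij} = s_{ij} / (s_i · s_j):
  r[U,U] = 1 (diagonal).
  r[U,V] = -1.3333 / (3 · 2.9439) = -1.3333 / 8.8318 = -0.151
  r[V,V] = 1 (diagonal).

R is symmetric with unit diagonal. Assembling:

R = [[1, -0.151],
 [-0.151, 1]]


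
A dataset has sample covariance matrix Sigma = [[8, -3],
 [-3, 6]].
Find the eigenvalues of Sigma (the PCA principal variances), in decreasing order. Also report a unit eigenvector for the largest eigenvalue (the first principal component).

Step 1 — characteristic polynomial of 2×2 Sigma:
  det(Sigma - λI) = λ² - trace · λ + det = 0.
  trace = 8 + 6 = 14, det = 8·6 - (-3)² = 39.
Step 2 — discriminant:
  Δ = trace² - 4·det = 196 - 156 = 40.
Step 3 — eigenvalues:
  λ = (trace ± √Δ)/2 = (14 ± 6.3246)/2,
  λ_1 = 10.1623,  λ_2 = 3.8377.

Step 4 — unit eigenvector for λ_1: solve (Sigma - λ_1 I)v = 0. First row:
  (8 - 10.1623)·v_x + (-3)·v_y = 0, i.e. (-2.1623)·v_x + (-3)·v_y = 0,
  so v ∝ (b, λ_1 - a) = (-3, 2.1623); multiply by -1 so the first entry is positive: u = (3, -2.1623).
  ||u|| = √((3)² + (-2.1623)²) = √(13.6754) ≈ 3.698,
  v_1 = u/||u|| ≈ (0.8112, -0.5847) (||v_1|| = 1).

λ_1 = 10.1623,  λ_2 = 3.8377;  v_1 ≈ (0.8112, -0.5847)


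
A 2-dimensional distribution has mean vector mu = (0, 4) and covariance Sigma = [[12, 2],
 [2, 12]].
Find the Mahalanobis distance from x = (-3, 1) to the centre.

Step 1 — centre the observation: (x - mu) = (-3, -3).

Step 2 — invert Sigma. det(Sigma) = 12·12 - (2)² = 140.
  Sigma^{-1} = (1/det) · [[d, -b], [-b, a]] = [[0.0857, -0.0143],
 [-0.0143, 0.0857]].

Step 3 — form the quadratic (x - mu)^T · Sigma^{-1} · (x - mu):
  Sigma^{-1} · (x - mu) = (-0.2143, -0.2143).
  (x - mu)^T · [Sigma^{-1} · (x - mu)] = (-3)·(-0.2143) + (-3)·(-0.2143) = 1.2857.

Step 4 — take square root: d = √(1.2857) ≈ 1.1339.

d(x, mu) = √(1.2857) ≈ 1.1339


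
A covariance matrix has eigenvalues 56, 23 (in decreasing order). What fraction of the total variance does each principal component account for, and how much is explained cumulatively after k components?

Step 1 — total variance = trace(Sigma) = Σ λ_i = 56 + 23 = 79.

Step 2 — fraction explained by component i = λ_i / Σ λ:
  PC1: 56/79 = 0.7089
  PC2: 23/79 = 0.2911

Step 3 — cumulative fraction after k components = (λ_1 + ... + λ_k) / Σ λ:
  k = 1: 56/79 = 0.7089
  k = 2: (56 + 23)/79 = 79/79 = 1

Summary (fraction, with percent):

explained: PC1 0.7089 (70.89%), PC2 0.2911 (29.11%);  cumulative: 0.7089, 1


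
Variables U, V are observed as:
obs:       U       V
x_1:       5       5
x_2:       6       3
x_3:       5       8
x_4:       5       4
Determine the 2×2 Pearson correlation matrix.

Step 1 — column means:
  mean(U) = (5 + 6 + 5 + 5) / 4 = 21/4 = 5.25
  mean(V) = (5 + 3 + 8 + 4) / 4 = 20/4 = 5

Step 2 — sample variances and covariances s[i,j] = (1/(n-1)) · Σ_k (x_{k,i} - mean_i) · (x_{k,j} - mean_j), with n-1 = 3:
  s[U,U] = ((-0.25)·(-0.25) + (0.75)·(0.75) + (-0.25)·(-0.25) + (-0.25)·(-0.25)) / 3 = 0.75/3 = 0.25
  s[U,V] = ((-0.25)·(0) + (0.75)·(-2) + (-0.25)·(3) + (-0.25)·(-1)) / 3 = -2/3 = -0.6667
  s[V,V] = ((0)·(0) + (-2)·(-2) + (3)·(3) + (-1)·(-1)) / 3 = 14/3 = 4.6667
  Sample standard deviations s_i = √(s[i,i]):
  s(U) = √(0.25) = 0.5
  s(V) = √(4.6667) = 2.1602

Step 3 — r_{ij} = s_{ij} / (s_i · s_j):
  r[U,U] = 1 (diagonal).
  r[U,V] = -0.6667 / (0.5 · 2.1602) = -0.6667 / 1.0801 = -0.6172
  r[V,V] = 1 (diagonal).

R is symmetric with unit diagonal. Assembling:

R = [[1, -0.6172],
 [-0.6172, 1]]


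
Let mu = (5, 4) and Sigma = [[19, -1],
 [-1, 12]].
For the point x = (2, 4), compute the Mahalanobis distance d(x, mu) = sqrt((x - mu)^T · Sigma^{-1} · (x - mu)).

Step 1 — centre the observation: (x - mu) = (-3, 0).

Step 2 — invert Sigma. det(Sigma) = 19·12 - (-1)² = 227.
  Sigma^{-1} = (1/det) · [[d, -b], [-b, a]] = [[0.0529, 0.0044],
 [0.0044, 0.0837]].

Step 3 — form the quadratic (x - mu)^T · Sigma^{-1} · (x - mu):
  Sigma^{-1} · (x - mu) = (-0.1586, -0.0132).
  (x - mu)^T · [Sigma^{-1} · (x - mu)] = (-3)·(-0.1586) + (0)·(-0.0132) = 0.4758.

Step 4 — take square root: d = √(0.4758) ≈ 0.6898.

d(x, mu) = √(0.4758) ≈ 0.6898


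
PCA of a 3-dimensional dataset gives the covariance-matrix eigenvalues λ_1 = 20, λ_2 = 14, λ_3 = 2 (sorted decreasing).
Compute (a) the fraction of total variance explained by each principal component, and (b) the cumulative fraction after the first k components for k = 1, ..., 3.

Step 1 — total variance = trace(Sigma) = Σ λ_i = 20 + 14 + 2 = 36.

Step 2 — fraction explained by component i = λ_i / Σ λ:
  PC1: 20/36 = 0.5556
  PC2: 14/36 = 0.3889
  PC3: 2/36 = 0.0556

Step 3 — cumulative fraction after k components = (λ_1 + ... + λ_k) / Σ λ:
  k = 1: 20/36 = 0.5556
  k = 2: (20 + 14)/36 = 34/36 = 0.9444
  k = 3: (20 + 14 + 2)/36 = 36/36 = 1

Summary (fraction, with percent):

explained: PC1 0.5556 (55.56%), PC2 0.3889 (38.89%), PC3 0.0556 (5.56%);  cumulative: 0.5556, 0.9444, 1


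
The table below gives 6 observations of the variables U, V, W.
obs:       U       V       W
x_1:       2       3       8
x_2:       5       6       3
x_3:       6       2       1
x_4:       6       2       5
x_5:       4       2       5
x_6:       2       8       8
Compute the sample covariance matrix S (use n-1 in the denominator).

Step 1 — column means:
  mean(U) = (2 + 5 + 6 + 6 + 4 + 2) / 6 = 25/6 = 4.1667
  mean(V) = (3 + 6 + 2 + 2 + 2 + 8) / 6 = 23/6 = 3.8333
  mean(W) = (8 + 3 + 1 + 5 + 5 + 8) / 6 = 30/6 = 5

Step 2 — sample covariance S[i,j] = (1/(n-1)) · Σ_k (x_{k,i} - mean_i) · (x_{k,j} - mean_j), with n-1 = 5.
  S[U,U] = ((-2.1667)·(-2.1667) + (0.8333)·(0.8333) + (1.8333)·(1.8333) + (1.8333)·(1.8333) + (-0.1667)·(-0.1667) + (-2.1667)·(-2.1667)) / 5 = 16.8333/5 = 3.3667
  S[U,V] = ((-2.1667)·(-0.8333) + (0.8333)·(2.1667) + (1.8333)·(-1.8333) + (1.8333)·(-1.8333) + (-0.1667)·(-1.8333) + (-2.1667)·(4.1667)) / 5 = -11.8333/5 = -2.3667
  S[U,W] = ((-2.1667)·(3) + (0.8333)·(-2) + (1.8333)·(-4) + (1.8333)·(0) + (-0.1667)·(0) + (-2.1667)·(3)) / 5 = -22/5 = -4.4
  S[V,V] = ((-0.8333)·(-0.8333) + (2.1667)·(2.1667) + (-1.8333)·(-1.8333) + (-1.8333)·(-1.8333) + (-1.8333)·(-1.8333) + (4.1667)·(4.1667)) / 5 = 32.8333/5 = 6.5667
  S[V,W] = ((-0.8333)·(3) + (2.1667)·(-2) + (-1.8333)·(-4) + (-1.8333)·(0) + (-1.8333)·(0) + (4.1667)·(3)) / 5 = 13/5 = 2.6
  S[W,W] = ((3)·(3) + (-2)·(-2) + (-4)·(-4) + (0)·(0) + (0)·(0) + (3)·(3)) / 5 = 38/5 = 7.6

S is symmetric (S[j,i] = S[i,j]). Assembling:

S = [[3.3667, -2.3667, -4.4],
 [-2.3667, 6.5667, 2.6],
 [-4.4, 2.6, 7.6]]


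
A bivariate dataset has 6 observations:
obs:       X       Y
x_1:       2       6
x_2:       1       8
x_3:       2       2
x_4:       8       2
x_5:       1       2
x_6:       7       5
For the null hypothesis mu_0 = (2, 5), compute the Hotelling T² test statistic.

Step 1 — sample mean vector:
  mean(X) = (2 + 1 + 2 + 8 + 1 + 7) / 6 = 21/6 = 3.5
  mean(Y) = (6 + 8 + 2 + 2 + 2 + 5) / 6 = 25/6 = 4.1667
  x̄ = (3.5, 4.1667),  deviation x̄ - mu_0 = (3.5, 4.1667) - (2, 5) = (1.5, -0.8333).

Step 2 — sample covariance matrix, S[i,j] = (1/(n-1)) · Σ_k (x_{k,i} - mean_i) · (x_{k,j} - mean_j), divisor n-1 = 5:
  S[X,X] = ((-1.5)·(-1.5) + (-2.5)·(-2.5) + (-1.5)·(-1.5) + (4.5)·(4.5) + (-2.5)·(-2.5) + (3.5)·(3.5)) / 5 = 49.5/5 = 9.9
  S[X,Y] = ((-1.5)·(1.8333) + (-2.5)·(3.8333) + (-1.5)·(-2.1667) + (4.5)·(-2.1667) + (-2.5)·(-2.1667) + (3.5)·(0.8333)) / 5 = -10.5/5 = -2.1
  S[Y,Y] = ((1.8333)·(1.8333) + (3.8333)·(3.8333) + (-2.1667)·(-2.1667) + (-2.1667)·(-2.1667) + (-2.1667)·(-2.1667) + (0.8333)·(0.8333)) / 5 = 32.8333/5 = 6.5667
  S = [[9.9, -2.1],
 [-2.1, 6.5667]].

Step 3 — invert S. det(S) = 9.9·6.5667 - (-2.1)² = 60.6.
  S^{-1} = (1/det) · [[d, -b], [-b, a]] = [[0.1084, 0.0347],
 [0.0347, 0.1634]].

Step 4 — quadratic form (x̄ - mu_0)^T · S^{-1} · (x̄ - mu_0):
  S^{-1} · (x̄ - mu_0) = (0.1337, -0.0842),
  (x̄ - mu_0)^T · [...] = (1.5)·(0.1337) + (-0.8333)·(-0.0842) = 0.2706.

Step 5 — scale by n: T² = 6 · 0.2706 = 1.6238.

T² ≈ 1.6238


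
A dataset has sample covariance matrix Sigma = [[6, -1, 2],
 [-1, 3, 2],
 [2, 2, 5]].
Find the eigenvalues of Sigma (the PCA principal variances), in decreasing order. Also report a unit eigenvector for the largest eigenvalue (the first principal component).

Step 1 — characteristic polynomial p(λ) = det(λI - Sigma) = λ³ - tr·λ² + c_1·λ - det, where tr = trace, c_1 = sum of the principal 2×2 minors, det = det(Sigma):
  tr = 6 + 3 + 5 = 14,
  c_1 = (6·3 - (-1)²) + (6·5 - (2)²) + (3·5 - (2)²) = 17 + 26 + 11 = 54,
  det = 6·(3·5 - (2)²) - (-1)·((-1)·5 - (2)·(2)) + (2)·((-1)·(2) - 3·(2)) = 6·(11) - (-1)·(-9) + (2)·(-8) = 41.
  So p(λ) = λ³ - 14λ² + 54λ - 41.
Step 2 — look for an integer root (rational root theorem: any rational root is an integer divisor of 41). Testing λ = 1:
  p(1) = 1 - 14 + 54 - 41 = 0  ✓
  Dividing out (λ - 1): p(λ) = (λ - 1)(λ² - 13λ + 41).
Step 3 — remaining eigenvalues from the quadratic λ² - 13λ + 41 = 0:
  Δ = 13² - 4·41 = 169 - 164 = 5,  λ = (13 ± √5)/2 = (13 ± 2.2361)/2 ≈ 7.618 or 5.382.
  Sorted: λ_1 = 7.618,  λ_2 = 5.382,  λ_3 = 1  (check: sum = 14 = tr ✓).

Step 4 — unit eigenvector for λ_1 ≈ 7.618: v spans the null space of (Sigma - λ_1 I), whose rows are
  r_1 = (-1.618, -1, 2),  r_2 = (-1, -4.618, 2),  r_3 = (2, 2, -2.618).
  v is orthogonal to every row, so take v ∝ r_1 × r_2 = ((-1)·(2) - (2)·(-4.618), (2)·(-1) - (-1.618)·(2), (-1.618)·(-4.618) - (-1)·(-1)) ≈ (7.2361, 1.2361, 6.4721).
  Let u = (7.2361, 1.2361, 6.4721).
  ||u|| = √((7.2361)² + (1.2361)² + (6.4721)²) = √(95.7771) ≈ 9.7866,  v_1 = u/||u|| ≈ (0.7394, 0.1263, 0.6613) (||v_1|| = 1).

λ_1 = 7.618,  λ_2 = 5.382,  λ_3 = 1;  v_1 ≈ (0.7394, 0.1263, 0.6613)


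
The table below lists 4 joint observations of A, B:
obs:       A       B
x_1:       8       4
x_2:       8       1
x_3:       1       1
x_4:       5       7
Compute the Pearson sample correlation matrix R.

Step 1 — column means:
  mean(A) = (8 + 8 + 1 + 5) / 4 = 22/4 = 5.5
  mean(B) = (4 + 1 + 1 + 7) / 4 = 13/4 = 3.25

Step 2 — sample variances and covariances s[i,j] = (1/(n-1)) · Σ_k (x_{k,i} - mean_i) · (x_{k,j} - mean_j), with n-1 = 3:
  s[A,A] = ((2.5)·(2.5) + (2.5)·(2.5) + (-4.5)·(-4.5) + (-0.5)·(-0.5)) / 3 = 33/3 = 11
  s[A,B] = ((2.5)·(0.75) + (2.5)·(-2.25) + (-4.5)·(-2.25) + (-0.5)·(3.75)) / 3 = 4.5/3 = 1.5
  s[B,B] = ((0.75)·(0.75) + (-2.25)·(-2.25) + (-2.25)·(-2.25) + (3.75)·(3.75)) / 3 = 24.75/3 = 8.25
  Sample standard deviations s_i = √(s[i,i]):
  s(A) = √(11) = 3.3166
  s(B) = √(8.25) = 2.8723

Step 3 — r_{ij} = s_{ij} / (s_i · s_j):
  r[A,A] = 1 (diagonal).
  r[A,B] = 1.5 / (3.3166 · 2.8723) = 1.5 / 9.5263 = 0.1575
  r[B,B] = 1 (diagonal).

R is symmetric with unit diagonal. Assembling:

R = [[1, 0.1575],
 [0.1575, 1]]


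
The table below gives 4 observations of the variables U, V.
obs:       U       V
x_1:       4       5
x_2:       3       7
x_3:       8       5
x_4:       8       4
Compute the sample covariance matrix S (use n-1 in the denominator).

Step 1 — column means:
  mean(U) = (4 + 3 + 8 + 8) / 4 = 23/4 = 5.75
  mean(V) = (5 + 7 + 5 + 4) / 4 = 21/4 = 5.25

Step 2 — sample covariance S[i,j] = (1/(n-1)) · Σ_k (x_{k,i} - mean_i) · (x_{k,j} - mean_j), with n-1 = 3.
  S[U,U] = ((-1.75)·(-1.75) + (-2.75)·(-2.75) + (2.25)·(2.25) + (2.25)·(2.25)) / 3 = 20.75/3 = 6.9167
  S[U,V] = ((-1.75)·(-0.25) + (-2.75)·(1.75) + (2.25)·(-0.25) + (2.25)·(-1.25)) / 3 = -7.75/3 = -2.5833
  S[V,V] = ((-0.25)·(-0.25) + (1.75)·(1.75) + (-0.25)·(-0.25) + (-1.25)·(-1.25)) / 3 = 4.75/3 = 1.5833

S is symmetric (S[j,i] = S[i,j]). Assembling:

S = [[6.9167, -2.5833],
 [-2.5833, 1.5833]]


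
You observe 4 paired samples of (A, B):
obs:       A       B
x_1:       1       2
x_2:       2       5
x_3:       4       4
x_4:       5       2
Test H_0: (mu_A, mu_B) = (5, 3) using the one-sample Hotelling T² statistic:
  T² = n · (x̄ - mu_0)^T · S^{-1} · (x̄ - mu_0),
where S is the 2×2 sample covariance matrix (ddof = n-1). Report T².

Step 1 — sample mean vector:
  mean(A) = (1 + 2 + 4 + 5) / 4 = 12/4 = 3
  mean(B) = (2 + 5 + 4 + 2) / 4 = 13/4 = 3.25
  x̄ = (3, 3.25),  deviation x̄ - mu_0 = (3, 3.25) - (5, 3) = (-2, 0.25).

Step 2 — sample covariance matrix, S[i,j] = (1/(n-1)) · Σ_k (x_{k,i} - mean_i) · (x_{k,j} - mean_j), divisor n-1 = 3:
  S[A,A] = ((-2)·(-2) + (-1)·(-1) + (1)·(1) + (2)·(2)) / 3 = 10/3 = 3.3333
  S[A,B] = ((-2)·(-1.25) + (-1)·(1.75) + (1)·(0.75) + (2)·(-1.25)) / 3 = -1/3 = -0.3333
  S[B,B] = ((-1.25)·(-1.25) + (1.75)·(1.75) + (0.75)·(0.75) + (-1.25)·(-1.25)) / 3 = 6.75/3 = 2.25
  S = [[3.3333, -0.3333],
 [-0.3333, 2.25]].

Step 3 — invert S. det(S) = 3.3333·2.25 - (-0.3333)² = 7.3889.
  S^{-1} = (1/det) · [[d, -b], [-b, a]] = [[0.3045, 0.0451],
 [0.0451, 0.4511]].

Step 4 — quadratic form (x̄ - mu_0)^T · S^{-1} · (x̄ - mu_0):
  S^{-1} · (x̄ - mu_0) = (-0.5977, 0.0226),
  (x̄ - mu_0)^T · [...] = (-2)·(-0.5977) + (0.25)·(0.0226) = 1.2011.

Step 5 — scale by n: T² = 4 · 1.2011 = 4.8045.

T² ≈ 4.8045


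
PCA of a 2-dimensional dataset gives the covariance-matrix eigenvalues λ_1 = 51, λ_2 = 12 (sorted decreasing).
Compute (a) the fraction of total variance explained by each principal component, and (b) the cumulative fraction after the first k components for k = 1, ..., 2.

Step 1 — total variance = trace(Sigma) = Σ λ_i = 51 + 12 = 63.

Step 2 — fraction explained by component i = λ_i / Σ λ:
  PC1: 51/63 = 0.8095
  PC2: 12/63 = 0.1905

Step 3 — cumulative fraction after k components = (λ_1 + ... + λ_k) / Σ λ:
  k = 1: 51/63 = 0.8095
  k = 2: (51 + 12)/63 = 63/63 = 1

Summary (fraction, with percent):

explained: PC1 0.8095 (80.95%), PC2 0.1905 (19.05%);  cumulative: 0.8095, 1


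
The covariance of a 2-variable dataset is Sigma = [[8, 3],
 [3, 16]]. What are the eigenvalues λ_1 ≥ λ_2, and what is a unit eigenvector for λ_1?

Step 1 — characteristic polynomial of 2×2 Sigma:
  det(Sigma - λI) = λ² - trace · λ + det = 0.
  trace = 8 + 16 = 24, det = 8·16 - (3)² = 119.
Step 2 — discriminant:
  Δ = trace² - 4·det = 576 - 476 = 100.
Step 3 — eigenvalues:
  λ = (trace ± √Δ)/2 = (24 ± 10)/2,
  λ_1 = 17,  λ_2 = 7.

Step 4 — unit eigenvector for λ_1: solve (Sigma - λ_1 I)v = 0. First row:
  (8 - 17)·v_x + (3)·v_y = 0, i.e. (-9)·v_x + (3)·v_y = 0,
  so v ∝ (b, λ_1 - a) = (3, 9) = u.
  ||u|| = √((3)² + (9)²) = √(90) ≈ 9.4868,
  v_1 = u/||u|| ≈ (0.3162, 0.9487) (||v_1|| = 1).

λ_1 = 17,  λ_2 = 7;  v_1 ≈ (0.3162, 0.9487)


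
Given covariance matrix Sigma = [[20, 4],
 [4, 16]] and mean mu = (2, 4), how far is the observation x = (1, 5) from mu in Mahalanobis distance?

Step 1 — centre the observation: (x - mu) = (-1, 1).

Step 2 — invert Sigma. det(Sigma) = 20·16 - (4)² = 304.
  Sigma^{-1} = (1/det) · [[d, -b], [-b, a]] = [[0.0526, -0.0132],
 [-0.0132, 0.0658]].

Step 3 — form the quadratic (x - mu)^T · Sigma^{-1} · (x - mu):
  Sigma^{-1} · (x - mu) = (-0.0658, 0.0789).
  (x - mu)^T · [Sigma^{-1} · (x - mu)] = (-1)·(-0.0658) + (1)·(0.0789) = 0.1447.

Step 4 — take square root: d = √(0.1447) ≈ 0.3804.

d(x, mu) = √(0.1447) ≈ 0.3804


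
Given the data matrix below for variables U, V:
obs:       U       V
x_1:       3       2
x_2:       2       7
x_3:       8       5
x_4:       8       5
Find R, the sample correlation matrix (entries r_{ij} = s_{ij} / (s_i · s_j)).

Step 1 — column means:
  mean(U) = (3 + 2 + 8 + 8) / 4 = 21/4 = 5.25
  mean(V) = (2 + 7 + 5 + 5) / 4 = 19/4 = 4.75

Step 2 — sample variances and covariances s[i,j] = (1/(n-1)) · Σ_k (x_{k,i} - mean_i) · (x_{k,j} - mean_j), with n-1 = 3:
  s[U,U] = ((-2.25)·(-2.25) + (-3.25)·(-3.25) + (2.75)·(2.75) + (2.75)·(2.75)) / 3 = 30.75/3 = 10.25
  s[U,V] = ((-2.25)·(-2.75) + (-3.25)·(2.25) + (2.75)·(0.25) + (2.75)·(0.25)) / 3 = 0.25/3 = 0.0833
  s[V,V] = ((-2.75)·(-2.75) + (2.25)·(2.25) + (0.25)·(0.25) + (0.25)·(0.25)) / 3 = 12.75/3 = 4.25
  Sample standard deviations s_i = √(s[i,i]):
  s(U) = √(10.25) = 3.2016
  s(V) = √(4.25) = 2.0616

Step 3 — r_{ij} = s_{ij} / (s_i · s_j):
  r[U,U] = 1 (diagonal).
  r[U,V] = 0.0833 / (3.2016 · 2.0616) = 0.0833 / 6.6002 = 0.0126
  r[V,V] = 1 (diagonal).

R is symmetric with unit diagonal. Assembling:

R = [[1, 0.0126],
 [0.0126, 1]]


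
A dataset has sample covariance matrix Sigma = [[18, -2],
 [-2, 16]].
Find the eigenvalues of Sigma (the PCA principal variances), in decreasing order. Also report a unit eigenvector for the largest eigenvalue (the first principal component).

Step 1 — characteristic polynomial of 2×2 Sigma:
  det(Sigma - λI) = λ² - trace · λ + det = 0.
  trace = 18 + 16 = 34, det = 18·16 - (-2)² = 284.
Step 2 — discriminant:
  Δ = trace² - 4·det = 1156 - 1136 = 20.
Step 3 — eigenvalues:
  λ = (trace ± √Δ)/2 = (34 ± 4.4721)/2,
  λ_1 = 19.2361,  λ_2 = 14.7639.

Step 4 — unit eigenvector for λ_1: solve (Sigma - λ_1 I)v = 0. First row:
  (18 - 19.2361)·v_x + (-2)·v_y = 0, i.e. (-1.2361)·v_x + (-2)·v_y = 0,
  so v ∝ (b, λ_1 - a) = (-2, 1.2361); multiply by -1 so the first entry is positive: u = (2, -1.2361).
  ||u|| = √((2)² + (-1.2361)²) = √(5.5279) ≈ 2.3511,
  v_1 = u/||u|| ≈ (0.8507, -0.5257) (||v_1|| = 1).

λ_1 = 19.2361,  λ_2 = 14.7639;  v_1 ≈ (0.8507, -0.5257)


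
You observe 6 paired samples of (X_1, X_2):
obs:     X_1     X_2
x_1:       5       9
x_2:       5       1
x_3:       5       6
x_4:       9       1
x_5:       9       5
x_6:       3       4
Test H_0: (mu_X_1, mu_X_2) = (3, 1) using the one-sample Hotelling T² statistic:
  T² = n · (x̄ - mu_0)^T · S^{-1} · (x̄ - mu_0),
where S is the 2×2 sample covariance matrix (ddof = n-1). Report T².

Step 1 — sample mean vector:
  mean(X_1) = (5 + 5 + 5 + 9 + 9 + 3) / 6 = 36/6 = 6
  mean(X_2) = (9 + 1 + 6 + 1 + 5 + 4) / 6 = 26/6 = 4.3333
  x̄ = (6, 4.3333),  deviation x̄ - mu_0 = (6, 4.3333) - (3, 1) = (3, 3.3333).

Step 2 — sample covariance matrix, S[i,j] = (1/(n-1)) · Σ_k (x_{k,i} - mean_i) · (x_{k,j} - mean_j), divisor n-1 = 5:
  S[X_1,X_1] = ((-1)·(-1) + (-1)·(-1) + (-1)·(-1) + (3)·(3) + (3)·(3) + (-3)·(-3)) / 5 = 30/5 = 6
  S[X_1,X_2] = ((-1)·(4.6667) + (-1)·(-3.3333) + (-1)·(1.6667) + (3)·(-3.3333) + (3)·(0.6667) + (-3)·(-0.3333)) / 5 = -10/5 = -2
  S[X_2,X_2] = ((4.6667)·(4.6667) + (-3.3333)·(-3.3333) + (1.6667)·(1.6667) + (-3.3333)·(-3.3333) + (0.6667)·(0.6667) + (-0.3333)·(-0.3333)) / 5 = 47.3333/5 = 9.4667
  S = [[6, -2],
 [-2, 9.4667]].

Step 3 — invert S. det(S) = 6·9.4667 - (-2)² = 52.8.
  S^{-1} = (1/det) · [[d, -b], [-b, a]] = [[0.1793, 0.0379],
 [0.0379, 0.1136]].

Step 4 — quadratic form (x̄ - mu_0)^T · S^{-1} · (x̄ - mu_0):
  S^{-1} · (x̄ - mu_0) = (0.6641, 0.4924),
  (x̄ - mu_0)^T · [...] = (3)·(0.6641) + (3.3333)·(0.4924) = 3.6338.

Step 5 — scale by n: T² = 6 · 3.6338 = 21.803.

T² ≈ 21.803


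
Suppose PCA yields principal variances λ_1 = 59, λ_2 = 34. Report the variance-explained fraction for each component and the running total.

Step 1 — total variance = trace(Sigma) = Σ λ_i = 59 + 34 = 93.

Step 2 — fraction explained by component i = λ_i / Σ λ:
  PC1: 59/93 = 0.6344
  PC2: 34/93 = 0.3656

Step 3 — cumulative fraction after k components = (λ_1 + ... + λ_k) / Σ λ:
  k = 1: 59/93 = 0.6344
  k = 2: (59 + 34)/93 = 93/93 = 1

Summary (fraction, with percent):

explained: PC1 0.6344 (63.44%), PC2 0.3656 (36.56%);  cumulative: 0.6344, 1


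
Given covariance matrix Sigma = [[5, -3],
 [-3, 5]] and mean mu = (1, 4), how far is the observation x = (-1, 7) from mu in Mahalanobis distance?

Step 1 — centre the observation: (x - mu) = (-2, 3).

Step 2 — invert Sigma. det(Sigma) = 5·5 - (-3)² = 16.
  Sigma^{-1} = (1/det) · [[d, -b], [-b, a]] = [[0.3125, 0.1875],
 [0.1875, 0.3125]].

Step 3 — form the quadratic (x - mu)^T · Sigma^{-1} · (x - mu):
  Sigma^{-1} · (x - mu) = (-0.0625, 0.5625).
  (x - mu)^T · [Sigma^{-1} · (x - mu)] = (-2)·(-0.0625) + (3)·(0.5625) = 1.8125.

Step 4 — take square root: d = √(1.8125) ≈ 1.3463.

d(x, mu) = √(1.8125) ≈ 1.3463


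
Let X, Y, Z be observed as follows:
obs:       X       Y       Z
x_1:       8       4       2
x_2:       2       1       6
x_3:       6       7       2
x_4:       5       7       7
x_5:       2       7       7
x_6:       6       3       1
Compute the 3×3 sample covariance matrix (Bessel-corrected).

Step 1 — column means:
  mean(X) = (8 + 2 + 6 + 5 + 2 + 6) / 6 = 29/6 = 4.8333
  mean(Y) = (4 + 1 + 7 + 7 + 7 + 3) / 6 = 29/6 = 4.8333
  mean(Z) = (2 + 6 + 2 + 7 + 7 + 1) / 6 = 25/6 = 4.1667

Step 2 — sample covariance S[i,j] = (1/(n-1)) · Σ_k (x_{k,i} - mean_i) · (x_{k,j} - mean_j), with n-1 = 5.
  S[X,X] = ((3.1667)·(3.1667) + (-2.8333)·(-2.8333) + (1.1667)·(1.1667) + (0.1667)·(0.1667) + (-2.8333)·(-2.8333) + (1.1667)·(1.1667)) / 5 = 28.8333/5 = 5.7667
  S[X,Y] = ((3.1667)·(-0.8333) + (-2.8333)·(-3.8333) + (1.1667)·(2.1667) + (0.1667)·(2.1667) + (-2.8333)·(2.1667) + (1.1667)·(-1.8333)) / 5 = 2.8333/5 = 0.5667
  S[X,Z] = ((3.1667)·(-2.1667) + (-2.8333)·(1.8333) + (1.1667)·(-2.1667) + (0.1667)·(2.8333) + (-2.8333)·(2.8333) + (1.1667)·(-3.1667)) / 5 = -25.8333/5 = -5.1667
  S[Y,Y] = ((-0.8333)·(-0.8333) + (-3.8333)·(-3.8333) + (2.1667)·(2.1667) + (2.1667)·(2.1667) + (2.1667)·(2.1667) + (-1.8333)·(-1.8333)) / 5 = 32.8333/5 = 6.5667
  S[Y,Z] = ((-0.8333)·(-2.1667) + (-3.8333)·(1.8333) + (2.1667)·(-2.1667) + (2.1667)·(2.8333) + (2.1667)·(2.8333) + (-1.8333)·(-3.1667)) / 5 = 8.1667/5 = 1.6333
  S[Z,Z] = ((-2.1667)·(-2.1667) + (1.8333)·(1.8333) + (-2.1667)·(-2.1667) + (2.8333)·(2.8333) + (2.8333)·(2.8333) + (-3.1667)·(-3.1667)) / 5 = 38.8333/5 = 7.7667

S is symmetric (S[j,i] = S[i,j]). Assembling:

S = [[5.7667, 0.5667, -5.1667],
 [0.5667, 6.5667, 1.6333],
 [-5.1667, 1.6333, 7.7667]]
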